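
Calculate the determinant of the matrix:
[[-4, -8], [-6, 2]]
-56

For a 2×2 matrix [[a, b], [c, d]], det = ad - bc
det = (-4)(2) - (-8)(-6) = -8 - 48 = -56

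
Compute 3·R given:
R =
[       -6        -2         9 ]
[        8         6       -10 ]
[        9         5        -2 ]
3R =
[      -18        -6        27 ]
[       24        18       -30 ]
[       27        15        -6 ]

Scalar multiplication is elementwise: (3R)[i][j] = 3 * R[i][j].
  (3R)[0][0] = 3 * (-6) = -18
  (3R)[0][1] = 3 * (-2) = -6
  (3R)[0][2] = 3 * (9) = 27
  (3R)[1][0] = 3 * (8) = 24
  (3R)[1][1] = 3 * (6) = 18
  (3R)[1][2] = 3 * (-10) = -30
  (3R)[2][0] = 3 * (9) = 27
  (3R)[2][1] = 3 * (5) = 15
  (3R)[2][2] = 3 * (-2) = -6
3R =
[      -18        -6        27 ]
[       24        18       -30 ]
[       27        15        -6 ]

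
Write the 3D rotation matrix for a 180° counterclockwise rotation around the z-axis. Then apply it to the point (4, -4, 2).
R = [[-1, 0, 0], [0, -1, 0], [0, 0, 1]]; R·(4, -4, 2) = (-4, 4, 2)

Rotation matrix for 180° around z-axis:
cos(180°) = -1, sin(180°) = 0
R = [[-1, 0, 0], [0, -1, 0], [0, 0, 1]]
Apply to (4, -4, 2): R·[4, -4, 2]ᵀ = (-4, 4, 2)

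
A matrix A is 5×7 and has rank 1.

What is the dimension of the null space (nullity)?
6

The rank-nullity theorem for an m×n matrix states:
rank(A) + nullity(A) = n (the number of columns).
Here n = 7 and rank(A) = 1, so nullity(A) = 7 - 1 = 6.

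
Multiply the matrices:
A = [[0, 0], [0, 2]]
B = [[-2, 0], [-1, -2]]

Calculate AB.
[[0, 0], [-2, -4]]

Each entry (i,j) of AB = sum over k of A[i][k]*B[k][j].
(AB)[0][0] = (0)*(-2) + (0)*(-1) = 0
(AB)[0][1] = (0)*(0) + (0)*(-2) = 0
(AB)[1][0] = (0)*(-2) + (2)*(-1) = -2
(AB)[1][1] = (0)*(0) + (2)*(-2) = -4
AB = [[0, 0], [-2, -4]]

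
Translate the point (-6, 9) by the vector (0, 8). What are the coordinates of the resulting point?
(-6, 17)

Translation by (0, 8):
x' = -6 + 0 = -6
y' = 9 + 8 = 17
Homogeneous matrix: [[1, 0, 0], [0, 1, 8], [0, 0, 1]]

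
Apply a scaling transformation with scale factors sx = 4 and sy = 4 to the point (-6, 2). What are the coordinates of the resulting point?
(-24, 8)

Scaling matrix:
[[4, 0], [0, 4]]
Result: (-6 × 4, 2 × 4) = (-24, 8)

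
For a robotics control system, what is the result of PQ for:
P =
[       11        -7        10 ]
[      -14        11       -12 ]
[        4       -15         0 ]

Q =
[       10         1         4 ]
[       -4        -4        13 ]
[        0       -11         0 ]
PQ =
[      138       -71       -47 ]
[     -184        74        87 ]
[      100        64      -179 ]

Matrix multiplication: (PQ)[i][j] = sum over k of P[i][k] * Q[k][j].
  (PQ)[0][0] = (11)*(10) + (-7)*(-4) + (10)*(0) = 138
  (PQ)[0][1] = (11)*(1) + (-7)*(-4) + (10)*(-11) = -71
  (PQ)[0][2] = (11)*(4) + (-7)*(13) + (10)*(0) = -47
  (PQ)[1][0] = (-14)*(10) + (11)*(-4) + (-12)*(0) = -184
  (PQ)[1][1] = (-14)*(1) + (11)*(-4) + (-12)*(-11) = 74
  (PQ)[1][2] = (-14)*(4) + (11)*(13) + (-12)*(0) = 87
  (PQ)[2][0] = (4)*(10) + (-15)*(-4) + (0)*(0) = 100
  (PQ)[2][1] = (4)*(1) + (-15)*(-4) + (0)*(-11) = 64
  (PQ)[2][2] = (4)*(4) + (-15)*(13) + (0)*(0) = -179
PQ =
[      138       -71       -47 ]
[     -184        74        87 ]
[      100        64      -179 ]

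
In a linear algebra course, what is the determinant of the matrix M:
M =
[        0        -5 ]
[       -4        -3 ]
det(M) = -20

For a 2×2 matrix [[a, b], [c, d]], det = a*d - b*c.
det(M) = (0)*(-3) - (-5)*(-4) = 0 - 20 = -20.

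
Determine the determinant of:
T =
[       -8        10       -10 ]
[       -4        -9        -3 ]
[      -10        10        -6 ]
det(T) = 688

Expand along row 0 (cofactor expansion): det(T) = a*(e*i - f*h) - b*(d*i - f*g) + c*(d*h - e*g), where the 3×3 is [[a, b, c], [d, e, f], [g, h, i]].
Minor M_00 = (-9)*(-6) - (-3)*(10) = 54 + 30 = 84.
Minor M_01 = (-4)*(-6) - (-3)*(-10) = 24 - 30 = -6.
Minor M_02 = (-4)*(10) - (-9)*(-10) = -40 - 90 = -130.
det(T) = (-8)*(84) - (10)*(-6) + (-10)*(-130) = -672 + 60 + 1300 = 688.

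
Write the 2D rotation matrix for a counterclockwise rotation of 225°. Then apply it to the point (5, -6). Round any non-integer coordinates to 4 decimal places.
R = [[-√2/2, √2/2], [-√2/2, -√2/2]]; R·(5, -6) = (-7.7782, 0.7071)

Rotation matrix formula: R(θ) = [[cos θ, -sin θ], [sin θ, cos θ]]
For θ = 225°:
cos(225°) = -√2/2
sin(225°) = -√2/2
R = [[-√2/2, √2/2], [-√2/2, -√2/2]]
Apply to (5, -6): [-√2/2·5 + (√2/2)·-6, -√2/2·5 + -√2/2·-6] = (-7.7782, 0.7071)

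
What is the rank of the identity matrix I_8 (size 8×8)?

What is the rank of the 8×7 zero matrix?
rank(I_8) = 8, rank(0) = 0

The identity I_8 has 8 columns that are the standard basis vectors e_1, …, e_8. These are linearly independent, so all 8 columns are pivots and rank(I_8) = 8.
The 8×7 zero matrix has every entry zero, so every row is the zero row and there are no pivots; rank(0) = 0.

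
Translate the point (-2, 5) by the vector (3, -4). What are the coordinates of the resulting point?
(1, 1)

Translation by (3, -4):
x' = -2 + 3 = 1
y' = 5 + -4 = 1
Homogeneous matrix: [[1, 0, 3], [0, 1, -4], [0, 0, 1]]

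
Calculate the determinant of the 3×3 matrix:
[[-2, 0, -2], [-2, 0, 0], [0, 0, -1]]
0

Expansion along first row:
det = -2·det([[0,0],[0,-1]]) - 0·det([[-2,0],[0,-1]]) + -2·det([[-2,0],[0,0]])
    = -2·(0·-1 - 0·0) - 0·(-2·-1 - 0·0) + -2·(-2·0 - 0·0)
    = -2·0 - 0·2 + -2·0
    = 0 + 0 + 0 = 0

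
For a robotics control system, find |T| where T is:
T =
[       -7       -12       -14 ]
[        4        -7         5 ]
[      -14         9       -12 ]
det(T) = 859

Expand along row 0 (cofactor expansion): det(T) = a*(e*i - f*h) - b*(d*i - f*g) + c*(d*h - e*g), where the 3×3 is [[a, b, c], [d, e, f], [g, h, i]].
Minor M_00 = (-7)*(-12) - (5)*(9) = 84 - 45 = 39.
Minor M_01 = (4)*(-12) - (5)*(-14) = -48 + 70 = 22.
Minor M_02 = (4)*(9) - (-7)*(-14) = 36 - 98 = -62.
det(T) = (-7)*(39) - (-12)*(22) + (-14)*(-62) = -273 + 264 + 868 = 859.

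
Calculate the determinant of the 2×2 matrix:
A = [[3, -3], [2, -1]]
3

For A = [[a, b], [c, d]], det(A) = a*d - b*c.
det(A) = (3)*(-1) - (-3)*(2) = -3 - -6 = 3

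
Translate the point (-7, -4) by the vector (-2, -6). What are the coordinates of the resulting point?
(-9, -10)

Translation by (-2, -6):
x' = -7 + -2 = -9
y' = -4 + -6 = -10
Homogeneous matrix: [[1, 0, -2], [0, 1, -6], [0, 0, 1]]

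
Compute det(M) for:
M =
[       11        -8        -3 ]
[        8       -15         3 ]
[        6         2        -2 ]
det(M) = -326

Expand along row 0 (cofactor expansion): det(M) = a*(e*i - f*h) - b*(d*i - f*g) + c*(d*h - e*g), where the 3×3 is [[a, b, c], [d, e, f], [g, h, i]].
Minor M_00 = (-15)*(-2) - (3)*(2) = 30 - 6 = 24.
Minor M_01 = (8)*(-2) - (3)*(6) = -16 - 18 = -34.
Minor M_02 = (8)*(2) - (-15)*(6) = 16 + 90 = 106.
det(M) = (11)*(24) - (-8)*(-34) + (-3)*(106) = 264 - 272 - 318 = -326.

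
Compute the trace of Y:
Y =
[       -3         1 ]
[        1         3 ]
tr(Y) = -3 + 3 = 0

The trace of a square matrix is the sum of its diagonal entries.
Diagonal entries of Y: Y[0][0] = -3, Y[1][1] = 3.
tr(Y) = -3 + 3 = 0.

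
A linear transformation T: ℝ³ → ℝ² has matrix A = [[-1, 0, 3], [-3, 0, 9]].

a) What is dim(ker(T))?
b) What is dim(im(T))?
dim(ker) = 2, dim(im) = 1

Observe that row 2 = 3 × row 1 (so the rows are linearly dependent).
Thus rank(A) = 1 (only one linearly independent row).
dim(im(T)) = rank(A) = 1.
By the rank-nullity theorem applied to T: ℝ³ → ℝ², rank(A) + nullity(A) = 3 (the domain dimension), so dim(ker(T)) = 3 - 1 = 2.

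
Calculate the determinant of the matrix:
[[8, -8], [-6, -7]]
-104

For a 2×2 matrix [[a, b], [c, d]], det = ad - bc
det = (8)(-7) - (-8)(-6) = -56 - 48 = -104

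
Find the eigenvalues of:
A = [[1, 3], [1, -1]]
λ = -2, 2

Solve det(A - λI) = 0. For a 2×2 matrix this is λ² - (trace)λ + det = 0.
trace(A) = 1 - 1 = 0.
det(A) = (1)*(-1) - (3)*(1) = -1 - 3 = -4.
Characteristic equation: λ² - (0)λ + (-4) = 0.
Discriminant: (0)² - 4*(-4) = 0 + 16 = 16.
Roots: λ = (0 ± √16) / 2 = -2, 2.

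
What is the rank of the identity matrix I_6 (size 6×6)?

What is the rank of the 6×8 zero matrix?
rank(I_6) = 6, rank(0) = 0

The identity I_6 has 6 columns that are the standard basis vectors e_1, …, e_6. These are linearly independent, so all 6 columns are pivots and rank(I_6) = 6.
The 6×8 zero matrix has every entry zero, so every row is the zero row and there are no pivots; rank(0) = 0.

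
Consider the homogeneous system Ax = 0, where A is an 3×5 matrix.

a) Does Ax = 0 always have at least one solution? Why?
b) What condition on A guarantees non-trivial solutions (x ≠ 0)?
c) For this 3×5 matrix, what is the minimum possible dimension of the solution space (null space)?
a) Yes, x = 0 is always a solution. b) When A has linearly dependent columns (rank < n). c) Minimum nullity = 2.

a) x = 0 satisfies A·0 = 0, so the zero vector is always a solution.
b) Non-trivial solutions exist iff the columns of A are linearly dependent, equivalently rank(A) < n (the number of columns).
c) By rank-nullity, rank(A) + nullity(A) = n = 5. Since A has only 3 rows, rank(A) ≤ 3, so nullity(A) ≥ 5 - 3 = 2.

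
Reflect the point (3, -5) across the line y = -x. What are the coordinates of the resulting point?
(5, -3)

Reflection across line y = -x: (3, -5) → (5, -3)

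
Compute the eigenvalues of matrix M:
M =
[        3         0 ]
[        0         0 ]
λ = 0, 3

Solve det(M - λI) = 0. For a 2×2 matrix the characteristic equation is λ² - (trace)λ + det = 0.
trace(M) = a + d = 3 + 0 = 3.
det(M) = a*d - b*c = (3)*(0) - (0)*(0) = 0 - 0 = 0.
Characteristic equation: λ² - (3)λ + (0) = 0.
Discriminant = (3)² - 4*(0) = 9 - 0 = 9.
λ = (3 ± √9) / 2 = (3 ± 3) / 2 = 0, 3.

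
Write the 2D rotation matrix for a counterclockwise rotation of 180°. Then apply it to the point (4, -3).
R = [[-1, 0], [0, -1]]; R·(4, -3) = (-4, 3)

Rotation matrix formula: R(θ) = [[cos θ, -sin θ], [sin θ, cos θ]]
For θ = 180°:
cos(180°) = -1
sin(180°) = 0
R = [[-1, 0], [0, -1]]
Apply to (4, -3): [-1·4 + (0)·-3, 0·4 + -1·-3] = (-4, 3)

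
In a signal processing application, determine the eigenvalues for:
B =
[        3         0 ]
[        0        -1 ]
λ = -1, 3

Solve det(B - λI) = 0. For a 2×2 matrix the characteristic equation is λ² - (trace)λ + det = 0.
trace(B) = a + d = 3 - 1 = 2.
det(B) = a*d - b*c = (3)*(-1) - (0)*(0) = -3 - 0 = -3.
Characteristic equation: λ² - (2)λ + (-3) = 0.
Discriminant = (2)² - 4*(-3) = 4 + 12 = 16.
λ = (2 ± √16) / 2 = (2 ± 4) / 2 = -1, 3.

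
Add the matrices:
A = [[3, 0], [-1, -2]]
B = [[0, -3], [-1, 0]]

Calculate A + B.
[[3, -3], [-2, -2]]

Add corresponding elements:
(3)+(0)=3
(0)+(-3)=-3
(-1)+(-1)=-2
(-2)+(0)=-2
A + B = [[3, -3], [-2, -2]]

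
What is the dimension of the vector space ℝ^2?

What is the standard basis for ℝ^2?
Dimension = 2; standard basis = {e_1, e_2}

ℝ^2 is the space of 2-tuples of real numbers; its dimension is 2.
The standard basis consists of 2 vectors: e_1, e_2, where e_i is the vector with 1 in position i and 0 elsewhere.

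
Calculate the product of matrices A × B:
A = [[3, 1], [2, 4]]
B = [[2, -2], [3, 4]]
[[9, -2], [16, 12]]

Matrix multiplication:
C[0][0] = 3×2 + 1×3 = 9
C[0][1] = 3×-2 + 1×4 = -2
C[1][0] = 2×2 + 4×3 = 16
C[1][1] = 2×-2 + 4×4 = 12
Result: [[9, -2], [16, 12]]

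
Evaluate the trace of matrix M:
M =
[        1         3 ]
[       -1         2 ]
tr(M) = 1 + 2 = 3

The trace of a square matrix is the sum of its diagonal entries.
Diagonal entries of M: M[0][0] = 1, M[1][1] = 2.
tr(M) = 1 + 2 = 3.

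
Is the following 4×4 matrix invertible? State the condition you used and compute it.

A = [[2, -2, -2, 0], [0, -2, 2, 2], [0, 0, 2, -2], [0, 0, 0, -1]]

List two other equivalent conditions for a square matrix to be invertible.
Yes, invertible; det(A) = 8 ≠ 0. Equivalent conditions: rank(A) = 4; Ax = 0 has only the trivial solution; 0 is not an eigenvalue; the columns of A are linearly independent.

To check invertibility, compute det(A).
The given matrix is triangular, so det(A) equals the product of its diagonal entries = 8 ≠ 0.
Since det(A) ≠ 0, A is invertible.
Equivalent conditions for a square matrix A to be invertible:
- rank(A) = 4 (full rank).
- The homogeneous system Ax = 0 has only the trivial solution x = 0.
- 0 is not an eigenvalue of A.
- The columns (equivalently rows) of A are linearly independent.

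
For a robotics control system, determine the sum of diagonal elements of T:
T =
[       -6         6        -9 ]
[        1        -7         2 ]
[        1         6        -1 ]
tr(T) = -6 - 7 - 1 = -14

The trace of a square matrix is the sum of its diagonal entries.
Diagonal entries of T: T[0][0] = -6, T[1][1] = -7, T[2][2] = -1.
tr(T) = -6 - 7 - 1 = -14.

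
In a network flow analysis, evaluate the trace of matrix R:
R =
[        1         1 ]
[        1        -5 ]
tr(R) = 1 - 5 = -4

The trace of a square matrix is the sum of its diagonal entries.
Diagonal entries of R: R[0][0] = 1, R[1][1] = -5.
tr(R) = 1 - 5 = -4.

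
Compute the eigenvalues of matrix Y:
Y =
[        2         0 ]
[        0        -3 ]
λ = -3, 2

Solve det(Y - λI) = 0. For a 2×2 matrix the characteristic equation is λ² - (trace)λ + det = 0.
trace(Y) = a + d = 2 - 3 = -1.
det(Y) = a*d - b*c = (2)*(-3) - (0)*(0) = -6 - 0 = -6.
Characteristic equation: λ² - (-1)λ + (-6) = 0.
Discriminant = (-1)² - 4*(-6) = 1 + 24 = 25.
λ = (-1 ± √25) / 2 = (-1 ± 5) / 2 = -3, 2.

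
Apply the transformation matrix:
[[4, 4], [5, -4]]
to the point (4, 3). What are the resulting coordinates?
(28, 8)

Matrix multiplication:
[[4, 4], [5, -4]] × [4, 3]ᵀ
= [4×4 + 4×3, 5×4 + -4×3]ᵀ
= [28.0000, 8.0000]ᵀ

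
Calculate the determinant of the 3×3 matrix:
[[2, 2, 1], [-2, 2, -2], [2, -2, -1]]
-24

Expansion along first row:
det = 2·det([[2,-2],[-2,-1]]) - 2·det([[-2,-2],[2,-1]]) + 1·det([[-2,2],[2,-2]])
    = 2·(2·-1 - -2·-2) - 2·(-2·-1 - -2·2) + 1·(-2·-2 - 2·2)
    = 2·-6 - 2·6 + 1·0
    = -12 + -12 + 0 = -24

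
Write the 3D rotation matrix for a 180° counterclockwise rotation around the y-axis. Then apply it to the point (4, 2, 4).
R = [[-1, 0, 0], [0, 1, 0], [0, 0, -1]]; R·(4, 2, 4) = (-4, 2, -4)

Rotation matrix for 180° around y-axis:
cos(180°) = -1, sin(180°) = 0
R = [[-1, 0, 0], [0, 1, 0], [0, 0, -1]]
Apply to (4, 2, 4): R·[4, 2, 4]ᵀ = (-4, 2, -4)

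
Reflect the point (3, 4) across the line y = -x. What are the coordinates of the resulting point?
(-4, -3)

Reflection across line y = -x: (3, 4) → (-4, -3)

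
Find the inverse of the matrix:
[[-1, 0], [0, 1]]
[[-1, 0], [0, 1]]

For [[a,b],[c,d]], inverse = (1/det)·[[d,-b],[-c,a]]
det = -1·1 - 0·0 = -1
Inverse = (1/-1)·[[1, 0], [0, -1]]
        = [[-1, 0], [0, 1]]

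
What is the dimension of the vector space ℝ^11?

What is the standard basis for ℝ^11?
Dimension = 11; standard basis = {e_1, e_2, e_3, …, e_11}

ℝ^11 is the space of 11-tuples of real numbers; its dimension is 11.
The standard basis consists of 11 vectors: e_1, e_2, e_3, …, e_11, where e_i is the vector with 1 in position i and 0 elsewhere.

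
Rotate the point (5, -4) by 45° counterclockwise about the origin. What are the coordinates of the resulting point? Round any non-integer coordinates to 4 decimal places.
(6.3640, 0.7071)

Rotation matrix R(θ) = [[cos θ, -sin θ], [sin θ, cos θ]]; for θ = 45°:
R = [[√2/2, -√2/2], [√2/2, √2/2]]
Result: R × [5, -4]ᵀ = [√2/2·5 + (-√2/2)·-4, √2/2·5 + (√2/2)·-4]ᵀ = (6.3640, 0.7071)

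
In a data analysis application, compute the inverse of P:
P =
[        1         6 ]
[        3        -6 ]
det(P) = -24
P⁻¹ =
[      1/4       1/4 ]
[      1/8     -1/24 ]

For a 2×2 matrix P = [[a, b], [c, d]] with det(P) ≠ 0, P⁻¹ = (1/det(P)) * [[d, -b], [-c, a]].
det(P) = (1)*(-6) - (6)*(3) = -6 - 18 = -24.
P⁻¹ = (1/-24) * [[-6, -6], [-3, 1]].
Dividing each entry by -24 and reducing:
P⁻¹ =
[      1/4       1/4 ]
[      1/8     -1/24 ]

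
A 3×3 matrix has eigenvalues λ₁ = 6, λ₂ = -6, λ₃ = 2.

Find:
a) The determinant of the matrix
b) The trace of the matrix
det = -72, trace = 2

Two standard eigenvalue identities:
- det(A) equals the product of the eigenvalues (counted with multiplicity).
- trace(A) equals the sum of the eigenvalues.
det(A) = (6)*(-6)*(2) = -72.
trace(A) = 6 - 6 + 2 = 2.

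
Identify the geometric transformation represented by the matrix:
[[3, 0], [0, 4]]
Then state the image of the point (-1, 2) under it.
non-uniform scaling by (3, 4); image of (-1, 2) is (-3, 8)

This is diagonal with distinct entries, so it scales the x-axis by 3 and the y-axis by 4.
The matrix [[3, 0], [0, 4]] represents: non-uniform scaling by (3, 4).
Applying it to (-1, 2): [3·-1 + 0·2, 0·-1 + 4·2] = (-3, 8).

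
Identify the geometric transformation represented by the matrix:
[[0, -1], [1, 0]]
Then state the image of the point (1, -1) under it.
rotation by 90° counterclockwise; image of (1, -1) is (1, 1)

This matches the form [[cos θ, -sin θ], [sin θ, cos θ]] of a rotation matrix; reading off cos θ and sin θ gives the angle.
The matrix [[0, -1], [1, 0]] represents: rotation by 90° counterclockwise.
Applying it to (1, -1): [0·1 + -1·-1, 1·1 + 0·-1] = (1, 1).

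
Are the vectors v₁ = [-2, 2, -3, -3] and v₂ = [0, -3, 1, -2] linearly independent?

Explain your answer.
Yes, linearly independent

Two vectors are linearly dependent iff one is a scalar multiple of the other.
No single scalar k satisfies v₂ = k·v₁ (the ratios of corresponding entries disagree), so v₁ and v₂ are linearly independent.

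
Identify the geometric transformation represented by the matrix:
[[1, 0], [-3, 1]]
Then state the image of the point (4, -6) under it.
vertical shear with factor -3; image of (4, -6) is (4, -18)

The matrix [[1, 0], [k, 1]] sends (x, y) to (x, -3x + y), leaving the x-coordinate fixed: a vertical shear.
The matrix [[1, 0], [-3, 1]] represents: vertical shear with factor -3.
Applying it to (4, -6): [1·4 + 0·-6, -3·4 + 1·-6] = (4, -18).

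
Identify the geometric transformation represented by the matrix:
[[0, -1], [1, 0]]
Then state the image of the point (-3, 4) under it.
rotation by 90° counterclockwise; image of (-3, 4) is (-4, -3)

This matches the form [[cos θ, -sin θ], [sin θ, cos θ]] of a rotation matrix; reading off cos θ and sin θ gives the angle.
The matrix [[0, -1], [1, 0]] represents: rotation by 90° counterclockwise.
Applying it to (-3, 4): [0·-3 + -1·4, 1·-3 + 0·4] = (-4, -3).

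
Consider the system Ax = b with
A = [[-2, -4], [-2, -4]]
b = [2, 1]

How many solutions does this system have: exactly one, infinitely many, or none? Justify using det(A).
No solution

det(A) = (-2)*(-4) - (-4)*(-2) = 0, so A is singular.
The column space of A is span(column 1) = span([-2, -2]).
b = [2, 1] is not a scalar multiple of column 1, so b ∉ column space and the system is inconsistent — no solution.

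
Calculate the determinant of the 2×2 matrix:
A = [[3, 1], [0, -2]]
-6

For A = [[a, b], [c, d]], det(A) = a*d - b*c.
det(A) = (3)*(-2) - (1)*(0) = -6 - 0 = -6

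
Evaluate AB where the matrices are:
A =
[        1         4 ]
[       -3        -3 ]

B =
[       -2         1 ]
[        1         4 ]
AB =
[        2        17 ]
[        3       -15 ]

Matrix multiplication: (AB)[i][j] = sum over k of A[i][k] * B[k][j].
  (AB)[0][0] = (1)*(-2) + (4)*(1) = 2
  (AB)[0][1] = (1)*(1) + (4)*(4) = 17
  (AB)[1][0] = (-3)*(-2) + (-3)*(1) = 3
  (AB)[1][1] = (-3)*(1) + (-3)*(4) = -15
AB =
[        2        17 ]
[        3       -15 ]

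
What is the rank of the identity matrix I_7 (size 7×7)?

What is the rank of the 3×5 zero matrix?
rank(I_7) = 7, rank(0) = 0

The identity I_7 has 7 columns that are the standard basis vectors e_1, …, e_7. These are linearly independent, so all 7 columns are pivots and rank(I_7) = 7.
The 3×5 zero matrix has every entry zero, so every row is the zero row and there are no pivots; rank(0) = 0.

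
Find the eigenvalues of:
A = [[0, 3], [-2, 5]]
λ = 2, 3

Solve det(A - λI) = 0. For a 2×2 matrix this is λ² - (trace)λ + det = 0.
trace(A) = 0 + 5 = 5.
det(A) = (0)*(5) - (3)*(-2) = 0 + 6 = 6.
Characteristic equation: λ² - (5)λ + (6) = 0.
Discriminant: (5)² - 4*(6) = 25 - 24 = 1.
Roots: λ = (5 ± √1) / 2 = 2, 3.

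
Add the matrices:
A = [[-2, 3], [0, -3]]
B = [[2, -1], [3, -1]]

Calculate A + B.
[[0, 2], [3, -4]]

Add corresponding elements:
(-2)+(2)=0
(3)+(-1)=2
(0)+(3)=3
(-3)+(-1)=-4
A + B = [[0, 2], [3, -4]]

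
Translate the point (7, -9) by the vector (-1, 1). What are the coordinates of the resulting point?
(6, -8)

Translation by (-1, 1):
x' = 7 + -1 = 6
y' = -9 + 1 = -8
Homogeneous matrix: [[1, 0, -1], [0, 1, 1], [0, 0, 1]]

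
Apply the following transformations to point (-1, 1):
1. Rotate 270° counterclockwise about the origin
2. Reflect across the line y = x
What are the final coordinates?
(1, 1)

Step 1: Rotate 270° → (1, 1)
Step 2: Reflect across the line y = x → (1, 1)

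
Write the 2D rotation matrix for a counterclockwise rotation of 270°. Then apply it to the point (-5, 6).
R = [[0, 1], [-1, 0]]; R·(-5, 6) = (6, 5)

Rotation matrix formula: R(θ) = [[cos θ, -sin θ], [sin θ, cos θ]]
For θ = 270°:
cos(270°) = 0
sin(270°) = -1
R = [[0, 1], [-1, 0]]
Apply to (-5, 6): [0·-5 + (1)·6, -1·-5 + 0·6] = (6, 5)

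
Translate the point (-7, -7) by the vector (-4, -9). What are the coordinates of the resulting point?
(-11, -16)

Translation by (-4, -9):
x' = -7 + -4 = -11
y' = -7 + -9 = -16
Homogeneous matrix: [[1, 0, -4], [0, 1, -9], [0, 0, 1]]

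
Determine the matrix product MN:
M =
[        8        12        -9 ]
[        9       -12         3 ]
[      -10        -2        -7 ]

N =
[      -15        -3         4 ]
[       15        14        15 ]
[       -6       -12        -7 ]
MN =
[      114       252       275 ]
[     -333      -231      -165 ]
[      162        86       -21 ]

Matrix multiplication: (MN)[i][j] = sum over k of M[i][k] * N[k][j].
  (MN)[0][0] = (8)*(-15) + (12)*(15) + (-9)*(-6) = 114
  (MN)[0][1] = (8)*(-3) + (12)*(14) + (-9)*(-12) = 252
  (MN)[0][2] = (8)*(4) + (12)*(15) + (-9)*(-7) = 275
  (MN)[1][0] = (9)*(-15) + (-12)*(15) + (3)*(-6) = -333
  (MN)[1][1] = (9)*(-3) + (-12)*(14) + (3)*(-12) = -231
  (MN)[1][2] = (9)*(4) + (-12)*(15) + (3)*(-7) = -165
  (MN)[2][0] = (-10)*(-15) + (-2)*(15) + (-7)*(-6) = 162
  (MN)[2][1] = (-10)*(-3) + (-2)*(14) + (-7)*(-12) = 86
  (MN)[2][2] = (-10)*(4) + (-2)*(15) + (-7)*(-7) = -21
MN =
[      114       252       275 ]
[     -333      -231      -165 ]
[      162        86       -21 ]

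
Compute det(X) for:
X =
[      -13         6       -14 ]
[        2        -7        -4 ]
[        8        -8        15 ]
det(X) = 849

Expand along row 0 (cofactor expansion): det(X) = a*(e*i - f*h) - b*(d*i - f*g) + c*(d*h - e*g), where the 3×3 is [[a, b, c], [d, e, f], [g, h, i]].
Minor M_00 = (-7)*(15) - (-4)*(-8) = -105 - 32 = -137.
Minor M_01 = (2)*(15) - (-4)*(8) = 30 + 32 = 62.
Minor M_02 = (2)*(-8) - (-7)*(8) = -16 + 56 = 40.
det(X) = (-13)*(-137) - (6)*(62) + (-14)*(40) = 1781 - 372 - 560 = 849.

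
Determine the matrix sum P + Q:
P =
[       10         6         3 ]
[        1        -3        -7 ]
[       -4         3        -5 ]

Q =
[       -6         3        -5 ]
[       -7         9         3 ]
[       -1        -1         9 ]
P + Q =
[        4         9        -2 ]
[       -6         6        -4 ]
[       -5         2         4 ]

Matrix addition is elementwise: (P+Q)[i][j] = P[i][j] + Q[i][j].
  (P+Q)[0][0] = (10) + (-6) = 4
  (P+Q)[0][1] = (6) + (3) = 9
  (P+Q)[0][2] = (3) + (-5) = -2
  (P+Q)[1][0] = (1) + (-7) = -6
  (P+Q)[1][1] = (-3) + (9) = 6
  (P+Q)[1][2] = (-7) + (3) = -4
  (P+Q)[2][0] = (-4) + (-1) = -5
  (P+Q)[2][1] = (3) + (-1) = 2
  (P+Q)[2][2] = (-5) + (9) = 4
P + Q =
[        4         9        -2 ]
[       -6         6        -4 ]
[       -5         2         4 ]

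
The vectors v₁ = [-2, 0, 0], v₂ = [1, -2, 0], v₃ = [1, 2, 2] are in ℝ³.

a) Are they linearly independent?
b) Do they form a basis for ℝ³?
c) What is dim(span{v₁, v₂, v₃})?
Yes independent, yes basis, dim = 3

Stack v₁, v₂, v₃ as rows of a 3×3 matrix.
[[-2, 0, 0]; [1, -2, 0]; [1, 2, 2]] is already lower triangular with nonzero diagonal entries (-2, -2, 2), so its determinant is the product of the diagonal entries, det = (-2)·(-2)·(2) = 8 ≠ 0, and the rows are linearly independent.
Three linearly independent vectors in ℝ³ form a basis for ℝ³, so dim(span{v₁,v₂,v₃}) = 3.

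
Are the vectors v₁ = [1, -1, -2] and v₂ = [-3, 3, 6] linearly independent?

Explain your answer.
No, linearly dependent (v₂ = -3·v₁)

Check whether there is a scalar k with v₂ = k·v₁.
Comparing components, k = -3 satisfies -3·[1, -1, -2] = [-3, 3, 6].
Since v₂ is a scalar multiple of v₁, the two vectors are linearly dependent.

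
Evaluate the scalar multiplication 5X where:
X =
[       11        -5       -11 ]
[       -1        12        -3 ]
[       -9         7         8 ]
5X =
[       55       -25       -55 ]
[       -5        60       -15 ]
[      -45        35        40 ]

Scalar multiplication is elementwise: (5X)[i][j] = 5 * X[i][j].
  (5X)[0][0] = 5 * (11) = 55
  (5X)[0][1] = 5 * (-5) = -25
  (5X)[0][2] = 5 * (-11) = -55
  (5X)[1][0] = 5 * (-1) = -5
  (5X)[1][1] = 5 * (12) = 60
  (5X)[1][2] = 5 * (-3) = -15
  (5X)[2][0] = 5 * (-9) = -45
  (5X)[2][1] = 5 * (7) = 35
  (5X)[2][2] = 5 * (8) = 40
5X =
[       55       -25       -55 ]
[       -5        60       -15 ]
[      -45        35        40 ]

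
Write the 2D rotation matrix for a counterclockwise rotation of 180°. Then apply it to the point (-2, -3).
R = [[-1, 0], [0, -1]]; R·(-2, -3) = (2, 3)

Rotation matrix formula: R(θ) = [[cos θ, -sin θ], [sin θ, cos θ]]
For θ = 180°:
cos(180°) = -1
sin(180°) = 0
R = [[-1, 0], [0, -1]]
Apply to (-2, -3): [-1·-2 + (0)·-3, 0·-2 + -1·-3] = (2, 3)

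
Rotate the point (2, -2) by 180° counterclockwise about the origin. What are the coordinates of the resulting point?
(-2, 2)

Rotation matrix R(θ) = [[cos θ, -sin θ], [sin θ, cos θ]]; for θ = 180°:
R = [[-1, 0], [0, -1]]
Result: R × [2, -2]ᵀ = [-1·2 + (0)·-2, 0·2 + (-1)·-2]ᵀ = (-2, 2)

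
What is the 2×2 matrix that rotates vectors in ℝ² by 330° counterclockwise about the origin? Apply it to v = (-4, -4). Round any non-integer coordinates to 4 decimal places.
R = [[√3/2, 1/2], [-1/2, √3/2]]; R·v = (-5.4641, -1.4641)

A counterclockwise rotation by angle θ in ℝ² has matrix R(θ) = [[cos θ, -sin θ], [sin θ, cos θ]].
For θ = 330°: cos θ = √3/2, sin θ = -1/2.
R(330°) = [[√3/2, 1/2], [-1/2, √3/2]].
R·v = [√3/2·-4 + (1/2)·-4, -1/2·-4 + √3/2·-4] = (-5.4641, -1.4641).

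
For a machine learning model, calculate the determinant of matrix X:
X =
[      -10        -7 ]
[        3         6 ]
det(X) = -39

For a 2×2 matrix [[a, b], [c, d]], det = a*d - b*c.
det(X) = (-10)*(6) - (-7)*(3) = -60 + 21 = -39.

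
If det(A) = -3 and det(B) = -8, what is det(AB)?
24

Use the multiplicative property of determinants: det(AB) = det(A)*det(B).
det(AB) = (-3)*(-8) = 24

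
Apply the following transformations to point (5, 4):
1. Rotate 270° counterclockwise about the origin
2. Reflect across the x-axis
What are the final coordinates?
(4, 5)

Step 1: Rotate 270° → (4, -5)
Step 2: Reflect across the x-axis → (4, 5)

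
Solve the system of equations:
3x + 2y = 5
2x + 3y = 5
x = 1, y = 1

Use elimination (row reduction):
Equation 1: 3x + 2y = 5.
Equation 2: 2x + 3y = 5.
Multiply Eq1 by 2 and Eq2 by 3: 6x + 4y = 10;  6x + 9y = 15.
Subtract: (5)y = 5, so y = 1.
Back-substitute into Eq1: 3x + 2*(1) = 5, so x = 1.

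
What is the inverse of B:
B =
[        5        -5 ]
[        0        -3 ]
det(B) = -15
B⁻¹ =
[      1/5      -1/3 ]
[        0      -1/3 ]

For a 2×2 matrix B = [[a, b], [c, d]] with det(B) ≠ 0, B⁻¹ = (1/det(B)) * [[d, -b], [-c, a]].
det(B) = (5)*(-3) - (-5)*(0) = -15 - 0 = -15.
B⁻¹ = (1/-15) * [[-3, 5], [0, 5]].
Dividing each entry by -15 and reducing:
B⁻¹ =
[      1/5      -1/3 ]
[        0      -1/3 ]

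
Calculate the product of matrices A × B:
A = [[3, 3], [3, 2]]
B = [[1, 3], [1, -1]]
[[6, 6], [5, 7]]

Matrix multiplication:
C[0][0] = 3×1 + 3×1 = 6
C[0][1] = 3×3 + 3×-1 = 6
C[1][0] = 3×1 + 2×1 = 5
C[1][1] = 3×3 + 2×-1 = 7
Result: [[6, 6], [5, 7]]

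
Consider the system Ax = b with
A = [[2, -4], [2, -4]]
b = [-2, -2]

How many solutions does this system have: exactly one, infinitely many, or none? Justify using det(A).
Infinitely many solutions

det(A) = (2)*(-4) - (-4)*(2) = 0, so A is singular (column 2 is -2 times column 1).
b = [-2, -2] = -1 * column 1 of A, so b lies in the column space of A.
A singular matrix whose right-hand side is in its column space gives a 1-parameter family of solutions — infinitely many.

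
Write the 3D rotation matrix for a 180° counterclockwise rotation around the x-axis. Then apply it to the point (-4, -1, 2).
R = [[1, 0, 0], [0, -1, 0], [0, 0, -1]]; R·(-4, -1, 2) = (-4, 1, -2)

Rotation matrix for 180° around x-axis:
cos(180°) = -1, sin(180°) = 0
R = [[1, 0, 0], [0, -1, 0], [0, 0, -1]]
Apply to (-4, -1, 2): R·[-4, -1, 2]ᵀ = (-4, 1, -2)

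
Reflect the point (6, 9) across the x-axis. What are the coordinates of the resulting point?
(6, -9)

Reflection across x-axis: (6, 9) → (6, -9)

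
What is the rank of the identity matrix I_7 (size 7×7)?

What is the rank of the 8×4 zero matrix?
rank(I_7) = 7, rank(0) = 0

The identity I_7 has 7 columns that are the standard basis vectors e_1, …, e_7. These are linearly independent, so all 7 columns are pivots and rank(I_7) = 7.
The 8×4 zero matrix has every entry zero, so every row is the zero row and there are no pivots; rank(0) = 0.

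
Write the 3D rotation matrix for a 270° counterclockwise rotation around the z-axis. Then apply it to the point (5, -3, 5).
R = [[0, 1, 0], [-1, 0, 0], [0, 0, 1]]; R·(5, -3, 5) = (-3, -5, 5)

Rotation matrix for 270° around z-axis:
cos(270°) = 0, sin(270°) = -1
R = [[0, 1, 0], [-1, 0, 0], [0, 0, 1]]
Apply to (5, -3, 5): R·[5, -3, 5]ᵀ = (-3, -5, 5)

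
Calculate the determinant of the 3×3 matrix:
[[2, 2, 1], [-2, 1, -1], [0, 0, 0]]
0

Expansion along first row:
det = 2·det([[1,-1],[0,0]]) - 2·det([[-2,-1],[0,0]]) + 1·det([[-2,1],[0,0]])
    = 2·(1·0 - -1·0) - 2·(-2·0 - -1·0) + 1·(-2·0 - 1·0)
    = 2·0 - 2·0 + 1·0
    = 0 + 0 + 0 = 0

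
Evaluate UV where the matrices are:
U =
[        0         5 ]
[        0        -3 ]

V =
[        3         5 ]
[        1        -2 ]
UV =
[        5       -10 ]
[       -3         6 ]

Matrix multiplication: (UV)[i][j] = sum over k of U[i][k] * V[k][j].
  (UV)[0][0] = (0)*(3) + (5)*(1) = 5
  (UV)[0][1] = (0)*(5) + (5)*(-2) = -10
  (UV)[1][0] = (0)*(3) + (-3)*(1) = -3
  (UV)[1][1] = (0)*(5) + (-3)*(-2) = 6
UV =
[        5       -10 ]
[       -3         6 ]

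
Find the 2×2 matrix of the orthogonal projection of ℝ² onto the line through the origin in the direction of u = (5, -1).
[[25/26, -5/26], [-5/26, 1/26]]

The orthogonal projection onto the line spanned by a nonzero vector u = (a, b) has matrix P = (u uᵀ) / (uᵀ u) = (1/(a² + b²)) · [[a², ab], [ab, b²]].
Here u = (5, -1), so a² + b² = 25 + 1 = 26.
P = (1/26) · [[25, -5], [-5, 1]] = [[25/26, -5/26], [-5/26, 1/26]].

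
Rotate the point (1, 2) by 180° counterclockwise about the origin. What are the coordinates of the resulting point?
(-1, -2)

Rotation matrix R(θ) = [[cos θ, -sin θ], [sin θ, cos θ]]; for θ = 180°:
R = [[-1, 0], [0, -1]]
Result: R × [1, 2]ᵀ = [-1·1 + (0)·2, 0·1 + (-1)·2]ᵀ = (-1, -2)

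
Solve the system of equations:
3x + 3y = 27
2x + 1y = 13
x = 4, y = 5

Use elimination (row reduction):
Equation 1: 3x + 3y = 27.
Equation 2: 2x + 1y = 13.
Multiply Eq1 by 2 and Eq2 by 3: 6x + 6y = 54;  6x + 3y = 39.
Subtract: (-3)y = -15, so y = 5.
Back-substitute into Eq1: 3x + 3*(5) = 27, so x = 4.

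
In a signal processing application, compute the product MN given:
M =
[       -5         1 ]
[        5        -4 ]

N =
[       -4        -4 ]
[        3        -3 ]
MN =
[       23        17 ]
[      -32        -8 ]

Matrix multiplication: (MN)[i][j] = sum over k of M[i][k] * N[k][j].
  (MN)[0][0] = (-5)*(-4) + (1)*(3) = 23
  (MN)[0][1] = (-5)*(-4) + (1)*(-3) = 17
  (MN)[1][0] = (5)*(-4) + (-4)*(3) = -32
  (MN)[1][1] = (5)*(-4) + (-4)*(-3) = -8
MN =
[       23        17 ]
[      -32        -8 ]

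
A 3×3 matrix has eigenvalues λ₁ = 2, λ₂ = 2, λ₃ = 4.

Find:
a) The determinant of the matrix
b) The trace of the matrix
det = 16, trace = 8

Two standard eigenvalue identities:
- det(A) equals the product of the eigenvalues (counted with multiplicity).
- trace(A) equals the sum of the eigenvalues.
det(A) = (2)*(2)*(4) = 16.
trace(A) = 2 + 2 + 4 = 8.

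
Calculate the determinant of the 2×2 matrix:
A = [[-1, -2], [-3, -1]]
-5

For A = [[a, b], [c, d]], det(A) = a*d - b*c.
det(A) = (-1)*(-1) - (-2)*(-3) = 1 - 6 = -5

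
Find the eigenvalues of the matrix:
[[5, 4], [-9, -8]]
λ = -4 and λ = 1

Characteristic equation: det(A - λI) = 0
λ² - (trace)λ + (det) = 0
λ² - (-3)λ + (-4) = 0
λ² + 3λ - 4 = 0
Solving: λ = -4, 1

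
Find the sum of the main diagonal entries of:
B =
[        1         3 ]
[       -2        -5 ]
tr(B) = 1 - 5 = -4

The trace of a square matrix is the sum of its diagonal entries.
Diagonal entries of B: B[0][0] = 1, B[1][1] = -5.
tr(B) = 1 - 5 = -4.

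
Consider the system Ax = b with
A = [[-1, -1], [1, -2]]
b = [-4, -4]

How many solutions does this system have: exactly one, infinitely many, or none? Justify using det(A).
Exactly one solution

Compute det(A) = (-1)*(-2) - (-1)*(1) = 3.
Because det(A) ≠ 0, A is invertible and Ax = b has a unique solution for every b (here x = A⁻¹ b).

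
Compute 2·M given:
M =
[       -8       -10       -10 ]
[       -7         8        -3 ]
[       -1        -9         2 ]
2M =
[      -16       -20       -20 ]
[      -14        16        -6 ]
[       -2       -18         4 ]

Scalar multiplication is elementwise: (2M)[i][j] = 2 * M[i][j].
  (2M)[0][0] = 2 * (-8) = -16
  (2M)[0][1] = 2 * (-10) = -20
  (2M)[0][2] = 2 * (-10) = -20
  (2M)[1][0] = 2 * (-7) = -14
  (2M)[1][1] = 2 * (8) = 16
  (2M)[1][2] = 2 * (-3) = -6
  (2M)[2][0] = 2 * (-1) = -2
  (2M)[2][1] = 2 * (-9) = -18
  (2M)[2][2] = 2 * (2) = 4
2M =
[      -16       -20       -20 ]
[      -14        16        -6 ]
[       -2       -18         4 ]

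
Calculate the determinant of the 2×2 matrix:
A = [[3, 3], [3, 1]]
-6

For A = [[a, b], [c, d]], det(A) = a*d - b*c.
det(A) = (3)*(1) - (3)*(3) = 3 - 9 = -6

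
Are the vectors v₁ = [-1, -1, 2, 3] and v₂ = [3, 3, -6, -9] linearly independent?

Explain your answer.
No, linearly dependent (v₂ = -3·v₁)

Check whether there is a scalar k with v₂ = k·v₁.
Comparing components, k = -3 satisfies -3·[-1, -1, 2, 3] = [3, 3, -6, -9].
Since v₂ is a scalar multiple of v₁, the two vectors are linearly dependent.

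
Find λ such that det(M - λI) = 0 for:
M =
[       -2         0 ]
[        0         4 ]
λ = -2, 4

Solve det(M - λI) = 0. For a 2×2 matrix the characteristic equation is λ² - (trace)λ + det = 0.
trace(M) = a + d = -2 + 4 = 2.
det(M) = a*d - b*c = (-2)*(4) - (0)*(0) = -8 - 0 = -8.
Characteristic equation: λ² - (2)λ + (-8) = 0.
Discriminant = (2)² - 4*(-8) = 4 + 32 = 36.
λ = (2 ± √36) / 2 = (2 ± 6) / 2 = -2, 4.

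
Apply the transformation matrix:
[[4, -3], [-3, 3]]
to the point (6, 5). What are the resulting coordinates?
(9, -3)

Matrix multiplication:
[[4, -3], [-3, 3]] × [6, 5]ᵀ
= [4×6 + -3×5, -3×6 + 3×5]ᵀ
= [9.0000, -3.0000]ᵀ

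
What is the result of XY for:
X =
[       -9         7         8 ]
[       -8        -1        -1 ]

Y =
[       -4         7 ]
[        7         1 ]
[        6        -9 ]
XY =
[      133      -128 ]
[       19       -48 ]

Matrix multiplication: (XY)[i][j] = sum over k of X[i][k] * Y[k][j].
  (XY)[0][0] = (-9)*(-4) + (7)*(7) + (8)*(6) = 133
  (XY)[0][1] = (-9)*(7) + (7)*(1) + (8)*(-9) = -128
  (XY)[1][0] = (-8)*(-4) + (-1)*(7) + (-1)*(6) = 19
  (XY)[1][1] = (-8)*(7) + (-1)*(1) + (-1)*(-9) = -48
XY =
[      133      -128 ]
[       19       -48 ]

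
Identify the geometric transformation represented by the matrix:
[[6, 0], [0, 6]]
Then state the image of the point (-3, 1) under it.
uniform scaling by factor 6; image of (-3, 1) is (-18, 6)

This is a diagonal matrix with equal entries 6, so it scales both axes by the same factor 6.
The matrix [[6, 0], [0, 6]] represents: uniform scaling by factor 6.
Applying it to (-3, 1): [6·-3 + 0·1, 0·-3 + 6·1] = (-18, 6).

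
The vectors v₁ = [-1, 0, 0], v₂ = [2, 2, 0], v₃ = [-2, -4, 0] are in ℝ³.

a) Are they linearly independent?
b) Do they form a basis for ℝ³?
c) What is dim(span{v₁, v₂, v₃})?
Not independent, not a basis, dim(span) = 2

Check whether v₃ can be written as a linear combination of v₁ and v₂.
v₃ = (-2)·v₁ + (-2)·v₂ = [-2, -4, 0], so the three vectors are linearly dependent.
Thus they do not form a basis for ℝ³, and dim(span{v₁, v₂, v₃}) = 2 (spanned by v₁ and v₂).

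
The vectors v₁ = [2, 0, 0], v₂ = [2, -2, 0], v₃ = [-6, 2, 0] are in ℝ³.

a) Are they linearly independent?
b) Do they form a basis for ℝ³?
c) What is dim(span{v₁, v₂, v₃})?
Not independent, not a basis, dim(span) = 2

Check whether v₃ can be written as a linear combination of v₁ and v₂.
v₃ = (-2)·v₁ + (-1)·v₂ = [-6, 2, 0], so the three vectors are linearly dependent.
Thus they do not form a basis for ℝ³, and dim(span{v₁, v₂, v₃}) = 2 (spanned by v₁ and v₂).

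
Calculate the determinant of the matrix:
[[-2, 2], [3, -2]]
-2

For a 2×2 matrix [[a, b], [c, d]], det = ad - bc
det = (-2)(-2) - (2)(3) = 4 - 6 = -2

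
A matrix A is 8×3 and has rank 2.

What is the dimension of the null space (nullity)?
1

The rank-nullity theorem for an m×n matrix states:
rank(A) + nullity(A) = n (the number of columns).
Here n = 3 and rank(A) = 2, so nullity(A) = 3 - 2 = 1.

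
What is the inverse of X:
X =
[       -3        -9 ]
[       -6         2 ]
det(X) = -60
X⁻¹ =
[    -1/30     -3/20 ]
[    -1/10      1/20 ]

For a 2×2 matrix X = [[a, b], [c, d]] with det(X) ≠ 0, X⁻¹ = (1/det(X)) * [[d, -b], [-c, a]].
det(X) = (-3)*(2) - (-9)*(-6) = -6 - 54 = -60.
X⁻¹ = (1/-60) * [[2, 9], [6, -3]].
Dividing each entry by -60 and reducing:
X⁻¹ =
[    -1/30     -3/20 ]
[    -1/10      1/20 ]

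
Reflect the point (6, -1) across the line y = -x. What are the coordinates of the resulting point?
(1, -6)

Reflection across line y = -x: (6, -1) → (1, -6)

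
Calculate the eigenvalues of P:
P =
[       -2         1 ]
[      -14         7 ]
λ = 0, 5

Solve det(P - λI) = 0. For a 2×2 matrix the characteristic equation is λ² - (trace)λ + det = 0.
trace(P) = a + d = -2 + 7 = 5.
det(P) = a*d - b*c = (-2)*(7) - (1)*(-14) = -14 + 14 = 0.
Characteristic equation: λ² - (5)λ + (0) = 0.
Discriminant = (5)² - 4*(0) = 25 - 0 = 25.
λ = (5 ± √25) / 2 = (5 ± 5) / 2 = 0, 5.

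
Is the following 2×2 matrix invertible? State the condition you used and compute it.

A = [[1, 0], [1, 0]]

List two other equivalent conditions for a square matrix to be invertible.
No, not invertible; det(A) = 0 (two rows are equal, so the rows are linearly dependent). Equivalent conditions (failing for this A): rank(A) < 2; Ax = 0 has non-trivial solutions; 0 is an eigenvalue; the columns are linearly dependent.

To check invertibility, compute det(A).
In this matrix, row 0 and the last row are identical, so one row is a scalar multiple of another and the rows are linearly dependent.
A matrix with linearly dependent rows has det = 0 and is not invertible.
Equivalent failed conditions:
- rank(A) < 2.
- Ax = 0 has non-trivial solutions.
- 0 is an eigenvalue.
- The columns are linearly dependent.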